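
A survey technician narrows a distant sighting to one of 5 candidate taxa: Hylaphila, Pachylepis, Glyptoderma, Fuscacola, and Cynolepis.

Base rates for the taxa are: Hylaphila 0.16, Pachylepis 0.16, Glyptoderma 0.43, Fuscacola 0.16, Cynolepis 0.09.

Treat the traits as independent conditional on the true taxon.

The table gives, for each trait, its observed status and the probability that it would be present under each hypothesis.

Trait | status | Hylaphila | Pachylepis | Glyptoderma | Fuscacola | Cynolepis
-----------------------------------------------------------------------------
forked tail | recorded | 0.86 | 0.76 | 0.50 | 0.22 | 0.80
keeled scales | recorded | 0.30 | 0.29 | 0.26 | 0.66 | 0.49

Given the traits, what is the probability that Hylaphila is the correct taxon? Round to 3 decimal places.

Multiply each prior by the joint likelihood of the trait pattern:
  Hylaphila: 0.16 × 0.86 × 0.30 = 0.04128
  Pachylepis: 0.16 × 0.76 × 0.29 = 0.035264
  Glyptoderma: 0.43 × 0.50 × 0.26 = 0.0559
  Fuscacola: 0.16 × 0.22 × 0.66 = 0.023232
  Cynolepis: 0.09 × 0.80 × 0.49 = 0.03528
Marginal likelihood of the evidence = 0.19096.
P(Hylaphila | evidence) = 0.04128 / 0.19096 ≈ 0.216.

0.216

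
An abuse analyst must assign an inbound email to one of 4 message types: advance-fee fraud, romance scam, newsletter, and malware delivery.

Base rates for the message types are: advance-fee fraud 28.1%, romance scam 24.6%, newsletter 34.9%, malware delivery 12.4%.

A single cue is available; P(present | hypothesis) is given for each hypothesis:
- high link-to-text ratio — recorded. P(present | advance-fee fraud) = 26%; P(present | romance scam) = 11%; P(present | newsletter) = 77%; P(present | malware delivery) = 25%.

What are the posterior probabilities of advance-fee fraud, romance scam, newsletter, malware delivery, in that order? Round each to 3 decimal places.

0.183, 0.068, 0.672, 0.078

For each hypothesis, the unnormalized posterior weight is prior × likelihood:
  advance-fee fraud: 0.281 × 0.26 = 0.07306
  romance scam: 0.246 × 0.11 = 0.02706
  newsletter: 0.349 × 0.77 = 0.26873
  malware delivery: 0.124 × 0.25 = 0.031
Normalizing constant Z = 0.07306 + 0.02706 + 0.26873 + 0.031 = 0.39985.
P(advance-fee fraud | evidence) = 0.07306 / 0.39985 ≈ 0.183
P(romance scam | evidence) = 0.02706 / 0.39985 ≈ 0.068
P(newsletter | evidence) = 0.26873 / 0.39985 ≈ 0.672
P(malware delivery | evidence) = 0.031 / 0.39985 ≈ 0.078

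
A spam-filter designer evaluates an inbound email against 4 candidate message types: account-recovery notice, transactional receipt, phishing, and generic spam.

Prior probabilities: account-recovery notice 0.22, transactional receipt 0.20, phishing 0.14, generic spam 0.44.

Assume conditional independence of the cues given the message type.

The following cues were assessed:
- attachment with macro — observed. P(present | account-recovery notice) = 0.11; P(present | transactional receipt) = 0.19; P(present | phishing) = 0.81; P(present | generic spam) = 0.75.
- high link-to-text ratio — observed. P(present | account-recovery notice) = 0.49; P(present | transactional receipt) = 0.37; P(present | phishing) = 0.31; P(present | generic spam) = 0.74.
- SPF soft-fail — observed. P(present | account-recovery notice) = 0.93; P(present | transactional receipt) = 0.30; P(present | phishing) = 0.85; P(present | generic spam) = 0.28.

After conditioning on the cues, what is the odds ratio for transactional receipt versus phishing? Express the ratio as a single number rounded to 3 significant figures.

Posterior odds equal prior odds times the likelihood ratio; only the two competing hypotheses matter.
  transactional receipt: 0.20 × 0.19 × 0.37 × 0.30 = 0.004218
  phishing: 0.14 × 0.81 × 0.31 × 0.85 = 0.029881
Odds(transactional receipt : phishing) = 0.004218 / 0.029881 ≈ 0.141.

0.141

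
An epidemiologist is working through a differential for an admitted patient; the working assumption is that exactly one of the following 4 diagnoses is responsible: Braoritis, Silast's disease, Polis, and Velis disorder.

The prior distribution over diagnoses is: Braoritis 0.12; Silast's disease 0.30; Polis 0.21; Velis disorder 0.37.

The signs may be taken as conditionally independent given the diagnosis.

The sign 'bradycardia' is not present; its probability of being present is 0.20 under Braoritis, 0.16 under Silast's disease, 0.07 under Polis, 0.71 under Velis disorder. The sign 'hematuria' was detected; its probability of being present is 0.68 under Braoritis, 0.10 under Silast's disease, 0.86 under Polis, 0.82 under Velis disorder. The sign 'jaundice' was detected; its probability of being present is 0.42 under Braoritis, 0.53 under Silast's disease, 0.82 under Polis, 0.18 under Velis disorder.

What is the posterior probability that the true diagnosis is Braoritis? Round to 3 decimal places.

0.141

Multiply each prior by the joint likelihood of the sign pattern (using 1 − P(present | H) for each absent sign):
  Braoritis: 0.12 × (1 − 0.20) × 0.68 × 0.42 = 0.027418
  Silast's disease: 0.30 × (1 − 0.16) × 0.10 × 0.53 = 0.013356
  Polis: 0.21 × (1 − 0.07) × 0.86 × 0.82 = 0.13773
  Velis disorder: 0.37 × (1 − 0.71) × 0.82 × 0.18 = 0.015837
The unnormalized weights sum to 0.19434.
P(Braoritis | evidence) = 0.027418 / 0.19434 ≈ 0.141.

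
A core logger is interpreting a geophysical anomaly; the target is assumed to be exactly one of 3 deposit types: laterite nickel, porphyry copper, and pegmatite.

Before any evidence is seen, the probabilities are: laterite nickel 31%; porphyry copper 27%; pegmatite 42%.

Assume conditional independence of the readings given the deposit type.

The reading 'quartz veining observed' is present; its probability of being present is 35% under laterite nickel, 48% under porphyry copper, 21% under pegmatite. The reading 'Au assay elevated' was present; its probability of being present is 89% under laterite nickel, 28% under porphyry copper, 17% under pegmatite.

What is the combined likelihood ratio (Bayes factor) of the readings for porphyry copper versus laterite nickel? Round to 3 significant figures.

The Bayes factor is the ratio of the joint likelihoods of the reading pattern under the two hypotheses.
  porphyry copper: 0.48 × 0.28 = 0.1344
  laterite nickel: 0.35 × 0.89 = 0.3115
Bayes factor = 0.1344 / 0.3115 ≈ 0.431

0.431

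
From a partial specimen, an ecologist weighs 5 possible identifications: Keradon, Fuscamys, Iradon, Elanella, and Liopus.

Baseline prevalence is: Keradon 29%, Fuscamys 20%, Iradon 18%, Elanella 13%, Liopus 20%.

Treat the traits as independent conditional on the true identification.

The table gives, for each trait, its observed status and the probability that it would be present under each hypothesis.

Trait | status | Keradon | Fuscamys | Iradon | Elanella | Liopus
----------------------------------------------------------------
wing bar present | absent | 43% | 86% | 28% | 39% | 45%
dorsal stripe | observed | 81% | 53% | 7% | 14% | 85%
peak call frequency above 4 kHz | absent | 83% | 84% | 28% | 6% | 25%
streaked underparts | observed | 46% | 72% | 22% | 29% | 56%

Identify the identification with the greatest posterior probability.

Liopus

For each hypothesis, the unnormalized posterior weight is prior × product of the trait likelihoods (using 1 − P(present | H) for each absent trait):
  Keradon: 0.29 × (1 − 0.43) × 0.81 × (1 − 0.83) × 0.46 = 0.01047
  Fuscamys: 0.20 × (1 − 0.86) × 0.53 × (1 − 0.84) × 0.72 = 0.0017096
  Iradon: 0.18 × (1 − 0.28) × 0.07 × (1 − 0.28) × 0.22 = 0.001437
  Elanella: 0.13 × (1 − 0.39) × 0.14 × (1 − 0.06) × 0.29 = 0.0030264
  Liopus: 0.20 × (1 − 0.45) × 0.85 × (1 − 0.25) × 0.56 = 0.03927
Marginal likelihood of the evidence = 0.055913.
P(Keradon | evidence) ≈ 0.01047 / 0.055913 ≈ 0.187
P(Fuscamys | evidence) ≈ 0.0017096 / 0.055913 ≈ 0.031
P(Iradon | evidence) ≈ 0.001437 / 0.055913 ≈ 0.026
P(Elanella | evidence) ≈ 0.0030264 / 0.055913 ≈ 0.054
P(Liopus | evidence) ≈ 0.03927 / 0.055913 ≈ 0.702
The largest is 0.702, so Liopus is most probable.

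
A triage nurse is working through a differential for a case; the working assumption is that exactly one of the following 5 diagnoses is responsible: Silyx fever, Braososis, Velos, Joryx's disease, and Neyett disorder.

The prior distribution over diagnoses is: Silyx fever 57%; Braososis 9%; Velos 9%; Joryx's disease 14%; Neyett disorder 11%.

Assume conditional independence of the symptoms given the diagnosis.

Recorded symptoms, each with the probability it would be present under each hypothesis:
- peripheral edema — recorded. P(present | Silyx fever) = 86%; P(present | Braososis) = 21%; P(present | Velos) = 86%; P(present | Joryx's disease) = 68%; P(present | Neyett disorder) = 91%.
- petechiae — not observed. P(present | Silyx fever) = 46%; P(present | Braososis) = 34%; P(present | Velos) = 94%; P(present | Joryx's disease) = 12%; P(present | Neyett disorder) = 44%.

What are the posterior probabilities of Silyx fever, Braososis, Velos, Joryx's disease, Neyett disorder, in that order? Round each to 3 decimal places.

By Bayes' rule with conditional independence, the unnormalized weight for each hypothesis is prior × ∏ likelihoods (using 1 − P(present | H) for each absent symptom):
  Silyx fever: 0.57 × 0.86 × (1 − 0.46) = 0.26471
  Braososis: 0.09 × 0.21 × (1 − 0.34) = 0.012474
  Velos: 0.09 × 0.86 × (1 − 0.94) = 0.004644
  Joryx's disease: 0.14 × 0.68 × (1 − 0.12) = 0.083776
  Neyett disorder: 0.11 × 0.91 × (1 − 0.44) = 0.056056
Normalizing constant Z = 0.26471 + 0.012474 + 0.004644 + 0.083776 + 0.056056 = 0.42166.
P(Silyx fever | evidence) = 0.26471 / 0.42166 ≈ 0.628
P(Braososis | evidence) = 0.012474 / 0.42166 ≈ 0.030
P(Velos | evidence) = 0.004644 / 0.42166 ≈ 0.011
P(Joryx's disease | evidence) = 0.083776 / 0.42166 ≈ 0.199
P(Neyett disorder | evidence) = 0.056056 / 0.42166 ≈ 0.133

0.628, 0.030, 0.011, 0.199, 0.133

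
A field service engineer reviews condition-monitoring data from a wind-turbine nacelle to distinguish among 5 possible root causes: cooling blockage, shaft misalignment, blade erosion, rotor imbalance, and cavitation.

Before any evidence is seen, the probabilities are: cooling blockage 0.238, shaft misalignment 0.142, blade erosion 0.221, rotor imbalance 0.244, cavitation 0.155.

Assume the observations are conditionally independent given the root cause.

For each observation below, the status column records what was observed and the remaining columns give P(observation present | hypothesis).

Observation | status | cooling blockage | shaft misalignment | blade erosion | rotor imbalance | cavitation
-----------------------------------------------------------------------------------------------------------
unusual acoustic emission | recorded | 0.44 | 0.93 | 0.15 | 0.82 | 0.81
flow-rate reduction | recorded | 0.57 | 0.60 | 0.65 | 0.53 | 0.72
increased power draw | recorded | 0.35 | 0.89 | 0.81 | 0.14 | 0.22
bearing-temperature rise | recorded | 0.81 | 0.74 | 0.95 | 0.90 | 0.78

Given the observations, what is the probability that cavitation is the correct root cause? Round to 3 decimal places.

For each hypothesis, the unnormalized posterior weight is prior × product of the observation likelihoods:
  cooling blockage: 0.238 × 0.44 × 0.57 × 0.35 × 0.81 = 0.016922
  shaft misalignment: 0.142 × 0.93 × 0.60 × 0.89 × 0.74 = 0.052185
  blade erosion: 0.221 × 0.15 × 0.65 × 0.81 × 0.95 = 0.016581
  rotor imbalance: 0.244 × 0.82 × 0.53 × 0.14 × 0.90 = 0.013361
  cavitation: 0.155 × 0.81 × 0.72 × 0.22 × 0.78 = 0.015512
Marginal likelihood of the evidence = 0.11456.
P(cavitation | evidence) = 0.015512 / 0.11456 ≈ 0.135.

0.135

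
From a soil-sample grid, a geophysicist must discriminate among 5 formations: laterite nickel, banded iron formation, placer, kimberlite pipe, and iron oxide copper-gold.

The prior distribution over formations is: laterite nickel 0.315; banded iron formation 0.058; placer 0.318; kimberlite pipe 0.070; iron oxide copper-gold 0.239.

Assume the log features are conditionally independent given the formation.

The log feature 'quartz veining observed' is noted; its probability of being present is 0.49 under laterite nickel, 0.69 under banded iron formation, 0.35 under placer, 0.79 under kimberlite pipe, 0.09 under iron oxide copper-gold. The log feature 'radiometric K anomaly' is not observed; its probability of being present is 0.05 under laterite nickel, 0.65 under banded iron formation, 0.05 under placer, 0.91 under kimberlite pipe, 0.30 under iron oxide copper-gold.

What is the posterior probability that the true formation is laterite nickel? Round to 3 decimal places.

For each hypothesis, the unnormalized posterior weight is prior × product of the log feature likelihoods (using 1 − P(present | H) for each absent log feature):
  laterite nickel: 0.315 × 0.49 × (1 − 0.05) = 0.14663
  banded iron formation: 0.058 × 0.69 × (1 − 0.65) = 0.014007
  placer: 0.318 × 0.35 × (1 − 0.05) = 0.10573
  kimberlite pipe: 0.070 × 0.79 × (1 − 0.91) = 0.004977
  iron oxide copper-gold: 0.239 × 0.09 × (1 − 0.30) = 0.015057
The unnormalized weights sum to 0.28641.
P(laterite nickel | evidence) = 0.14663 / 0.28641 ≈ 0.512.

0.512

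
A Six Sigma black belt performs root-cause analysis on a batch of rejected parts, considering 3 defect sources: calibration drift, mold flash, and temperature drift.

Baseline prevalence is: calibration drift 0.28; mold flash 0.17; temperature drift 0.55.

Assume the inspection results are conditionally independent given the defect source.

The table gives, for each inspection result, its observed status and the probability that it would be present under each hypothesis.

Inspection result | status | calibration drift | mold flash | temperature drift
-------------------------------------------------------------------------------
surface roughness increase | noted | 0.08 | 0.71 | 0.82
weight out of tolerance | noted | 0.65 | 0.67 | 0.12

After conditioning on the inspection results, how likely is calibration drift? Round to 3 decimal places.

0.097

For each hypothesis, the unnormalized posterior weight is prior × product of the inspection result likelihoods:
  calibration drift: 0.28 × 0.08 × 0.65 = 0.01456
  mold flash: 0.17 × 0.71 × 0.67 = 0.080869
  temperature drift: 0.55 × 0.82 × 0.12 = 0.05412
Marginal likelihood of the evidence = 0.14955.
P(calibration drift | evidence) = 0.01456 / 0.14955 ≈ 0.097.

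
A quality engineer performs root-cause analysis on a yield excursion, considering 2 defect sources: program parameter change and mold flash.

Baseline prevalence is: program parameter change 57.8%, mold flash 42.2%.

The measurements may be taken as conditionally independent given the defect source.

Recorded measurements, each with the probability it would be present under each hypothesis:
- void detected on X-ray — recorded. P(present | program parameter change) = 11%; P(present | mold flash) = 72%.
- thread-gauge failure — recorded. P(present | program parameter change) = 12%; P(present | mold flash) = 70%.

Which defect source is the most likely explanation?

By Bayes' rule with conditional independence, the unnormalized weight for each hypothesis is prior × ∏ likelihoods:
  program parameter change: 0.578 × 0.11 × 0.12 = 0.0076296
  mold flash: 0.422 × 0.72 × 0.70 = 0.21269
Marginal likelihood of the evidence = 0.22032.
P(program parameter change | evidence) ≈ 0.0076296 / 0.22032 ≈ 0.035
P(mold flash | evidence) ≈ 0.21269 / 0.22032 ≈ 0.965
The largest is 0.965, so mold flash is most probable.

mold flash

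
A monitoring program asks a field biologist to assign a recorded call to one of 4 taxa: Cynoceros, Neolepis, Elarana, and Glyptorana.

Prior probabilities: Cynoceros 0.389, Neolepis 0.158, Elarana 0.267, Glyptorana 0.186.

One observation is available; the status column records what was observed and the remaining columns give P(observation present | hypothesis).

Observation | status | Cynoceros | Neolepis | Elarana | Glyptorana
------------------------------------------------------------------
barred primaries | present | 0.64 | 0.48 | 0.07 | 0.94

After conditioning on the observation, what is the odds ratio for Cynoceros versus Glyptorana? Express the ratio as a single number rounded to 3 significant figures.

Posterior odds equal prior odds times the likelihood ratio; only the two competing hypotheses matter.
  Cynoceros: 0.389 × 0.64 = 0.24896
  Glyptorana: 0.186 × 0.94 = 0.17484
Posterior odds = 0.24896 / 0.17484 ≈ 1.42.

1.42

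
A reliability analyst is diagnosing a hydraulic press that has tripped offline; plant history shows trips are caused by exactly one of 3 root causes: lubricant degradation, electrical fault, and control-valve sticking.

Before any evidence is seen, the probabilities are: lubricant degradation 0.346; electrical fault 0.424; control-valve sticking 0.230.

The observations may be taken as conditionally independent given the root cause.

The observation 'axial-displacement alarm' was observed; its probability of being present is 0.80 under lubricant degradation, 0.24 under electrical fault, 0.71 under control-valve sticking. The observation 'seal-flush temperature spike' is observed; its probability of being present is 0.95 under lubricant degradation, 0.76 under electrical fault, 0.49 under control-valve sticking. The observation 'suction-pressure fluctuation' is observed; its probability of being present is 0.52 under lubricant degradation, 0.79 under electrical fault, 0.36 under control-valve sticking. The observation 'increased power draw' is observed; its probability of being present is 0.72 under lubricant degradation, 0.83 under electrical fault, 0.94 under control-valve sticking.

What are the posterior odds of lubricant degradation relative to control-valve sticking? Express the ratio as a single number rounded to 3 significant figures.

3.64

The normalizing constant cancels in an odds ratio, so compute prior × likelihood for the two hypotheses only:
  lubricant degradation: 0.346 × 0.80 × 0.95 × 0.52 × 0.72 = 0.098452
  control-valve sticking: 0.230 × 0.71 × 0.49 × 0.36 × 0.94 = 0.027078
Posterior odds = 0.098452 / 0.027078 ≈ 3.64.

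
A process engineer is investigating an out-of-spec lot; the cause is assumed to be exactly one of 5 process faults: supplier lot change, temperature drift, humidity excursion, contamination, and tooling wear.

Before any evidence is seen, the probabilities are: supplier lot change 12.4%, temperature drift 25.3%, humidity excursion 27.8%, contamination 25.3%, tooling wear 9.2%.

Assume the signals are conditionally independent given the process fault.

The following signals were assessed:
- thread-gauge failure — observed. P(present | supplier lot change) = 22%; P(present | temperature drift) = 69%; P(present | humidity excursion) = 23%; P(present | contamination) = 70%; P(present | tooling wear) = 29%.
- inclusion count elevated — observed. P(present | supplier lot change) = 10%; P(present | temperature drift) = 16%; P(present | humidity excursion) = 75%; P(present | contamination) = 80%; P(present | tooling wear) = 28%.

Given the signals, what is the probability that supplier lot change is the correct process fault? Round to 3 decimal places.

Multiply each prior by the joint likelihood of the signal pattern:
  supplier lot change: 0.124 × 0.22 × 0.10 = 0.002728
  temperature drift: 0.253 × 0.69 × 0.16 = 0.027931
  humidity excursion: 0.278 × 0.23 × 0.75 = 0.047955
  contamination: 0.253 × 0.70 × 0.80 = 0.14168
  tooling wear: 0.092 × 0.29 × 0.28 = 0.0074704
The unnormalized weights sum to 0.22776.
P(supplier lot change | evidence) = 0.002728 / 0.22776 ≈ 0.012.

0.012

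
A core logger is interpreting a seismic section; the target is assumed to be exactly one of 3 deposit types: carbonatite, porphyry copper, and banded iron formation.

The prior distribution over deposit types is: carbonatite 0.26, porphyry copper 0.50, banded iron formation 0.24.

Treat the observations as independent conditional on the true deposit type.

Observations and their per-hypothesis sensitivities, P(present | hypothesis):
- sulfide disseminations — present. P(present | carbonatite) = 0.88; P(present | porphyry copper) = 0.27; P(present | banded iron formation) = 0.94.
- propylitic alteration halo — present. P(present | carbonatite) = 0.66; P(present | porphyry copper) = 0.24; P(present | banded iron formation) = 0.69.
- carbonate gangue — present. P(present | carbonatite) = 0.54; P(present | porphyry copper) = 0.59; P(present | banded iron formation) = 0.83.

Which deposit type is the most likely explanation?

By Bayes' rule with conditional independence, the unnormalized weight for each hypothesis is prior × ∏ likelihoods:
  carbonatite: 0.26 × 0.88 × 0.66 × 0.54 = 0.081544
  porphyry copper: 0.50 × 0.27 × 0.24 × 0.59 = 0.019116
  banded iron formation: 0.24 × 0.94 × 0.69 × 0.83 = 0.1292
The unnormalized weights sum to 0.22986.
P(carbonatite | evidence) ≈ 0.081544 / 0.22986 ≈ 0.355
P(porphyry copper | evidence) ≈ 0.019116 / 0.22986 ≈ 0.083
P(banded iron formation | evidence) ≈ 0.1292 / 0.22986 ≈ 0.562
The largest is 0.562, so banded iron formation is most probable.

banded iron formation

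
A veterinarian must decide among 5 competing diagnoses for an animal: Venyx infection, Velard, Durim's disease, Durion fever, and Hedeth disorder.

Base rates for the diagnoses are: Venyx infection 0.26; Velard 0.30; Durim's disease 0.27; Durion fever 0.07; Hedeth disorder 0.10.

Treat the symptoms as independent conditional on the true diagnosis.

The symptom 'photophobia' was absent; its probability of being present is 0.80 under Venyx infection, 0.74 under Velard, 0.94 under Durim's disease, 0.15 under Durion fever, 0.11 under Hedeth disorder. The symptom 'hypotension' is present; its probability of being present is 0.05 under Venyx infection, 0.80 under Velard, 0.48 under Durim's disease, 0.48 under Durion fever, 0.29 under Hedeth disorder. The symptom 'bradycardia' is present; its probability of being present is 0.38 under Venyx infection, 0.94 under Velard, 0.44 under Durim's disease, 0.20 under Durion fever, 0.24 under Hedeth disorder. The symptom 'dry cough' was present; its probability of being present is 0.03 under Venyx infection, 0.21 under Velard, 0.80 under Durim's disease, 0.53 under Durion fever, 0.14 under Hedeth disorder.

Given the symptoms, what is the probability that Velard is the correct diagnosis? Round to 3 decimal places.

By Bayes' rule with conditional independence, the unnormalized weight for each hypothesis is prior × ∏ likelihoods (using 1 − P(present | H) for each absent symptom):
  Venyx infection: 0.26 × (1 − 0.80) × 0.05 × 0.38 × 0.03 = 2.964e-05
  Velard: 0.30 × (1 − 0.74) × 0.80 × 0.94 × 0.21 = 0.012318
  Durim's disease: 0.27 × (1 − 0.94) × 0.48 × 0.44 × 0.80 = 0.0027372
  Durion fever: 0.07 × (1 − 0.15) × 0.48 × 0.20 × 0.53 = 0.0030274
  Hedeth disorder: 0.10 × (1 − 0.11) × 0.29 × 0.24 × 0.14 = 0.00086722
Normalizing constant Z = 2.964e-05 + 0.012318 + 0.0027372 + 0.0030274 + 0.00086722 = 0.018979.
P(Velard | evidence) = 0.012318 / 0.018979 ≈ 0.649.

0.649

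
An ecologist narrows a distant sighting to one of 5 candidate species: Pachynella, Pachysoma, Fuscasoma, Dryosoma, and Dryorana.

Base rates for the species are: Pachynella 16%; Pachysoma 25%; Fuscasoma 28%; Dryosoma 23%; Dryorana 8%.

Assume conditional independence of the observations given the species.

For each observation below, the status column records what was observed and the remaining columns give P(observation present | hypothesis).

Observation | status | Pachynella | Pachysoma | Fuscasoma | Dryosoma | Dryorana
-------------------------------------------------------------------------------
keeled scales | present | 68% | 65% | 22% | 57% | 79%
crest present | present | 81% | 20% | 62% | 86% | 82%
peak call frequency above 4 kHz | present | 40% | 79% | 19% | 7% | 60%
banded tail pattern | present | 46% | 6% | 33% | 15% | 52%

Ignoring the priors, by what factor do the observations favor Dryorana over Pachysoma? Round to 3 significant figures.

The Bayes factor is the ratio of the joint likelihoods of the evidence pattern under the two hypotheses.
  Dryorana: 0.79 × 0.82 × 0.60 × 0.52 = 0.20211
  Pachysoma: 0.65 × 0.20 × 0.79 × 0.06 = 0.006162
Bayes factor = 0.20211 / 0.006162 ≈ 32.8

32.8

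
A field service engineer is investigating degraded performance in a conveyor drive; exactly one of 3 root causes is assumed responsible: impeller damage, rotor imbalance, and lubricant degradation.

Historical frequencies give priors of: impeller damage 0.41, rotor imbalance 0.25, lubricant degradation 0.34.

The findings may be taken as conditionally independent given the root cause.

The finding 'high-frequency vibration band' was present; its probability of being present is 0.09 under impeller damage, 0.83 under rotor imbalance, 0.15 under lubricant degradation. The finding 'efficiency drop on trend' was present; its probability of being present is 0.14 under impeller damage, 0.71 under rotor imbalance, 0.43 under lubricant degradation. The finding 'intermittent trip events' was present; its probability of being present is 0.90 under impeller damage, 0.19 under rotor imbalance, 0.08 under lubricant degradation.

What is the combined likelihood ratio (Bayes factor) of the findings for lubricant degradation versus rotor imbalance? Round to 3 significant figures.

Take the product of per-finding likelihoods under each hypothesis, then divide.
  lubricant degradation: 0.15 × 0.43 × 0.08 = 0.00516
  rotor imbalance: 0.83 × 0.71 × 0.19 = 0.11197
Bayes factor = 0.00516 / 0.11197 ≈ 0.0461

0.0461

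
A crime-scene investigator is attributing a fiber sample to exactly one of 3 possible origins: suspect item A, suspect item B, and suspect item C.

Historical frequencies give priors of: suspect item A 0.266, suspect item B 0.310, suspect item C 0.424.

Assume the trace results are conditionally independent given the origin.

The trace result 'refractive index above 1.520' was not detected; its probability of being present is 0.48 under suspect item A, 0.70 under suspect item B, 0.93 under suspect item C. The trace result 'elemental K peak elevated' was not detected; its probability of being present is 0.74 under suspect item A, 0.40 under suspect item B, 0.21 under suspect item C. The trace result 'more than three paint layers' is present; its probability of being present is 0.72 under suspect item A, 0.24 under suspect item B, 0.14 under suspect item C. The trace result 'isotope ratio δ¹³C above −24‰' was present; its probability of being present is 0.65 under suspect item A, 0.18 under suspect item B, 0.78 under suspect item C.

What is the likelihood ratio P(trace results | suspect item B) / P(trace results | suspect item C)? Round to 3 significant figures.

Joint likelihood of the trace result pattern under each hypothesis (using 1 − P(present | H) for each absent trace result):
  suspect item B: (1 − 0.70) × (1 − 0.40) × 0.24 × 0.18 = 0.007776
  suspect item C: (1 − 0.93) × (1 − 0.21) × 0.14 × 0.78 = 0.0060388
Bayes factor = 0.007776 / 0.0060388 ≈ 1.29

1.29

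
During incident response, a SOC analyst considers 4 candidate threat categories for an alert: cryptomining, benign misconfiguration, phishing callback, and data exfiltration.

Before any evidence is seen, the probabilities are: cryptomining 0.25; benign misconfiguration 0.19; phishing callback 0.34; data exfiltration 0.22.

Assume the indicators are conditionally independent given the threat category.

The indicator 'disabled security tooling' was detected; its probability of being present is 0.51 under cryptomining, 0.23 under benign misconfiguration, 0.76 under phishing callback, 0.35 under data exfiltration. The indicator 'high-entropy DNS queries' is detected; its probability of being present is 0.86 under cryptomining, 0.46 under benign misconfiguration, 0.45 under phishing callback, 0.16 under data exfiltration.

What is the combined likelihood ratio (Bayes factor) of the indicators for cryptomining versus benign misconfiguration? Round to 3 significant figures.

Joint likelihood of the indicator pattern under each hypothesis:
  cryptomining: 0.51 × 0.86 = 0.4386
  benign misconfiguration: 0.23 × 0.46 = 0.1058
Bayes factor = 0.4386 / 0.1058 ≈ 4.15

4.15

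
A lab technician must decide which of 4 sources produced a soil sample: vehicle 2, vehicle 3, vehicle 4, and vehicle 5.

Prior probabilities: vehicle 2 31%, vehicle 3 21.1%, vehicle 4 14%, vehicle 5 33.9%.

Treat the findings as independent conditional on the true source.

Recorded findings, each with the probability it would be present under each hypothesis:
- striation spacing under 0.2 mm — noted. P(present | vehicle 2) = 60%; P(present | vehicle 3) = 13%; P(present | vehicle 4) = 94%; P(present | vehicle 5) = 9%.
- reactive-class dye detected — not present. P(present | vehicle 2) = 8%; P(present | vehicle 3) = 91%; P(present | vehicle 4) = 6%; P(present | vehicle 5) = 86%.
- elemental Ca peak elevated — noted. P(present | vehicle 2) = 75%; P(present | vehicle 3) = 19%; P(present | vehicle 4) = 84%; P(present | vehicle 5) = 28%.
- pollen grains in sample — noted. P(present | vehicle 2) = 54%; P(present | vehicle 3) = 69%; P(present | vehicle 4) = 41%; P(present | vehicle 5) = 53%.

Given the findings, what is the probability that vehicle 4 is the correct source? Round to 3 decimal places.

For each hypothesis, the unnormalized posterior weight is prior × product of the finding likelihoods (using 1 − P(present | H) for each absent finding):
  vehicle 2: 0.310 × 0.60 × (1 − 0.08) × 0.75 × 0.54 = 0.069304
  vehicle 3: 0.211 × 0.13 × (1 − 0.91) × 0.19 × 0.69 = 0.00032365
  vehicle 4: 0.140 × 0.94 × (1 − 0.06) × 0.84 × 0.41 = 0.042604
  vehicle 5: 0.339 × 0.09 × (1 − 0.86) × 0.28 × 0.53 = 0.00063388
Normalizing constant Z = 0.069304 + 0.00032365 + 0.042604 + 0.00063388 = 0.11286.
P(vehicle 4 | evidence) = 0.042604 / 0.11286 ≈ 0.377.

0.377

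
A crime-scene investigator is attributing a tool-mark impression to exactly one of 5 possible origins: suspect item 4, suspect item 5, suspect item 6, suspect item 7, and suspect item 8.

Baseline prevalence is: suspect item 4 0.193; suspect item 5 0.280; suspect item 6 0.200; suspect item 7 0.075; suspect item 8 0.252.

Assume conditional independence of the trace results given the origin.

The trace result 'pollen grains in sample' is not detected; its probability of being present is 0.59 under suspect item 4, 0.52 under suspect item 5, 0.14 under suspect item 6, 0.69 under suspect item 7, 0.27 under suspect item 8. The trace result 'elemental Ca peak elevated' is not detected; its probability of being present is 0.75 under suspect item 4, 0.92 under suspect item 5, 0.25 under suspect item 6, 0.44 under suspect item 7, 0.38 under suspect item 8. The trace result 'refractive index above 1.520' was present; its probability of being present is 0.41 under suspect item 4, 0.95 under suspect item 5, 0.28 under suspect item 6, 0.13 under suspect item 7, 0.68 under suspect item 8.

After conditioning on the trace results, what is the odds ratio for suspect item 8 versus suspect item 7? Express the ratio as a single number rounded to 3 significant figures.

The normalizing constant cancels in an odds ratio, so compute prior × likelihood for the two hypotheses only (using 1 − P(present | H) for each absent trace result):
  suspect item 8: 0.252 × (1 − 0.27) × (1 − 0.38) × 0.68 = 0.077558
  suspect item 7: 0.075 × (1 − 0.69) × (1 − 0.44) × 0.13 = 0.0016926
Odds(suspect item 8 : suspect item 7) = 0.077558 / 0.0016926 ≈ 45.8.

45.8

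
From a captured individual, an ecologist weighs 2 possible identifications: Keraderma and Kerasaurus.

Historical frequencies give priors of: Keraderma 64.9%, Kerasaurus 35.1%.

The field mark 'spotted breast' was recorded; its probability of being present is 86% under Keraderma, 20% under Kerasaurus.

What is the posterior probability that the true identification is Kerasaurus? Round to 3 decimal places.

0.112

Multiply each prior by the likelihood of the field mark:
  Keraderma: 0.649 × 0.86 = 0.55814
  Kerasaurus: 0.351 × 0.20 = 0.0702
The unnormalized weights sum to 0.62834.
P(Kerasaurus | evidence) = 0.0702 / 0.62834 ≈ 0.112.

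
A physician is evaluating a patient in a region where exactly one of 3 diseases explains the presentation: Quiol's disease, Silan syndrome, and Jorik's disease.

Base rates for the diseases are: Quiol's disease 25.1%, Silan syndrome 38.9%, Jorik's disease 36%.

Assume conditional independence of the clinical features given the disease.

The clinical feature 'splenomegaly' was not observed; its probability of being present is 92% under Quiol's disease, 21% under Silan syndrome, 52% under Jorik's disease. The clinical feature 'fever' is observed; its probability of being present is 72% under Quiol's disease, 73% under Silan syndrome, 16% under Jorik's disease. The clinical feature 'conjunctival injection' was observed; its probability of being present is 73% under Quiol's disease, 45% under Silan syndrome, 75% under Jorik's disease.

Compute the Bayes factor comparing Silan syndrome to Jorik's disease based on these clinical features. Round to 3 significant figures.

4.51

Take the product of per-clinical feature likelihoods under each hypothesis (using 1 − P(present | H) for each absent clinical feature), then divide.
  Silan syndrome: (1 − 0.21) × 0.73 × 0.45 = 0.25951
  Jorik's disease: (1 − 0.52) × 0.16 × 0.75 = 0.0576
Bayes factor = 0.25951 / 0.0576 ≈ 4.51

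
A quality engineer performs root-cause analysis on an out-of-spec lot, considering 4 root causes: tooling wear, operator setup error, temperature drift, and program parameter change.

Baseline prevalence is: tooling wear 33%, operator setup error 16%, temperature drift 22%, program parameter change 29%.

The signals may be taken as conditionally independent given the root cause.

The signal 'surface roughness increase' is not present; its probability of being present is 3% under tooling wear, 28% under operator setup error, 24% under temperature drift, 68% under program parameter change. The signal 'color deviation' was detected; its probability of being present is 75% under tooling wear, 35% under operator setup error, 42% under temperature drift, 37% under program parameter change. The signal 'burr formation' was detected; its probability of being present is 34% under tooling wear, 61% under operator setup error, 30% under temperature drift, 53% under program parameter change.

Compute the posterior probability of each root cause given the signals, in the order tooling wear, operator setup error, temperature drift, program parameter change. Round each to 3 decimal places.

0.561, 0.169, 0.145, 0.125

By Bayes' rule with conditional independence, the unnormalized weight for each hypothesis is prior × ∏ likelihoods (using 1 − P(present | H) for each absent signal):
  tooling wear: 0.33 × (1 − 0.03) × 0.75 × 0.34 = 0.081626
  operator setup error: 0.16 × (1 − 0.28) × 0.35 × 0.61 = 0.024595
  temperature drift: 0.22 × (1 − 0.24) × 0.42 × 0.30 = 0.021067
  program parameter change: 0.29 × (1 − 0.68) × 0.37 × 0.53 = 0.018198
Marginal likelihood of the evidence = 0.14549.
P(tooling wear | evidence) = 0.081626 / 0.14549 ≈ 0.561
P(operator setup error | evidence) = 0.024595 / 0.14549 ≈ 0.169
P(temperature drift | evidence) = 0.021067 / 0.14549 ≈ 0.145
P(program parameter change | evidence) = 0.018198 / 0.14549 ≈ 0.125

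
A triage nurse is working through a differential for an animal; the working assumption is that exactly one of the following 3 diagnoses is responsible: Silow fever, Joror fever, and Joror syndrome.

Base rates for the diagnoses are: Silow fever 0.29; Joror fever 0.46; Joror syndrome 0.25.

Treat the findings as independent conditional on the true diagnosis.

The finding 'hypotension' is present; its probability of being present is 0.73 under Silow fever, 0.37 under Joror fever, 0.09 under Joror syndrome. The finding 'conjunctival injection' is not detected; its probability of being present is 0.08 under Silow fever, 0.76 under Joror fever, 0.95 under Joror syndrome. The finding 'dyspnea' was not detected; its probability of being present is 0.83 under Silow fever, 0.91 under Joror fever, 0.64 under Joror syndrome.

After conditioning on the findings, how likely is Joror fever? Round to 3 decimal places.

For each hypothesis, the unnormalized posterior weight is prior × product of the finding likelihoods (using 1 − P(present | H) for each absent finding):
  Silow fever: 0.29 × 0.73 × (1 − 0.08) × (1 − 0.83) = 0.03311
  Joror fever: 0.46 × 0.37 × (1 − 0.76) × (1 − 0.91) = 0.0036763
  Joror syndrome: 0.25 × 0.09 × (1 − 0.95) × (1 − 0.64) = 0.000405
Marginal likelihood of the evidence = 0.037191.
P(Joror fever | evidence) = 0.0036763 / 0.037191 ≈ 0.099.

0.099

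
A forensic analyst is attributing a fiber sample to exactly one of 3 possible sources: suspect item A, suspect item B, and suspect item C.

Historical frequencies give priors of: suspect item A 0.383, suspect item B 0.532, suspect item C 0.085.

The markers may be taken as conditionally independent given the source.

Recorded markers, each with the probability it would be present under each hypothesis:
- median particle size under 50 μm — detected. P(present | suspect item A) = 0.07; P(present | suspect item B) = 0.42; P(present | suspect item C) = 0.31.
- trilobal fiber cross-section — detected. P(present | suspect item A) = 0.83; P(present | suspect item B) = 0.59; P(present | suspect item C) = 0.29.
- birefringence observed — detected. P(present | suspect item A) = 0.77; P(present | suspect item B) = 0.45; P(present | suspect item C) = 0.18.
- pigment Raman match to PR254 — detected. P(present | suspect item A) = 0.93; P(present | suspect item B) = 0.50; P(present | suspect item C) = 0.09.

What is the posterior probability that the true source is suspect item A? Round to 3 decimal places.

0.349

By Bayes' rule with conditional independence, the unnormalized weight for each hypothesis is prior × ∏ likelihoods:
  suspect item A: 0.383 × 0.07 × 0.83 × 0.77 × 0.93 = 0.015935
  suspect item B: 0.532 × 0.42 × 0.59 × 0.45 × 0.50 = 0.029662
  suspect item C: 0.085 × 0.31 × 0.29 × 0.18 × 0.09 = 0.00012379
The unnormalized weights sum to 0.04572.
P(suspect item A | evidence) = 0.015935 / 0.04572 ≈ 0.349.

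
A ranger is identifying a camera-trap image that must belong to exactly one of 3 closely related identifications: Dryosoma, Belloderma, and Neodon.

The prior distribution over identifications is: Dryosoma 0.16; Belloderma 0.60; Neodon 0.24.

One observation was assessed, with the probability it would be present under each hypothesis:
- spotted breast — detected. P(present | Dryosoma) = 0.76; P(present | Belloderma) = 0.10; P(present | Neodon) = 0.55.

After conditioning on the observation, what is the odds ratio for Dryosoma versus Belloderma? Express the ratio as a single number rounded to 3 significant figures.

Posterior odds equal prior odds times the likelihood ratio; only the two competing hypotheses matter.
  Dryosoma: 0.16 × 0.76 = 0.1216
  Belloderma: 0.60 × 0.10 = 0.06
Posterior odds = 0.1216 / 0.06 ≈ 2.03.

2.03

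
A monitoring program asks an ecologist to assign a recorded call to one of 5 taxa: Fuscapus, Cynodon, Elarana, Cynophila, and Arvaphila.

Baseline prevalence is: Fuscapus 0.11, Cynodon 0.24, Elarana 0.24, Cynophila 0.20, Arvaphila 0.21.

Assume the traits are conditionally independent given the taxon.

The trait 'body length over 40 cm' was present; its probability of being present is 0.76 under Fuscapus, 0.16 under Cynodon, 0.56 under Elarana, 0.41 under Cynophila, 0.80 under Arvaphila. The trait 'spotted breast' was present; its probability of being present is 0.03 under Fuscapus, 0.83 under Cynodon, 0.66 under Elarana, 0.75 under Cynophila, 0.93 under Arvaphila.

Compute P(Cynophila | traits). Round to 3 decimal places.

For each hypothesis, the unnormalized posterior weight is prior × product of the trait likelihoods:
  Fuscapus: 0.11 × 0.76 × 0.03 = 0.002508
  Cynodon: 0.24 × 0.16 × 0.83 = 0.031872
  Elarana: 0.24 × 0.56 × 0.66 = 0.088704
  Cynophila: 0.20 × 0.41 × 0.75 = 0.0615
  Arvaphila: 0.21 × 0.80 × 0.93 = 0.15624
Marginal likelihood of the evidence = 0.34082.
P(Cynophila | evidence) = 0.0615 / 0.34082 ≈ 0.180.

0.180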